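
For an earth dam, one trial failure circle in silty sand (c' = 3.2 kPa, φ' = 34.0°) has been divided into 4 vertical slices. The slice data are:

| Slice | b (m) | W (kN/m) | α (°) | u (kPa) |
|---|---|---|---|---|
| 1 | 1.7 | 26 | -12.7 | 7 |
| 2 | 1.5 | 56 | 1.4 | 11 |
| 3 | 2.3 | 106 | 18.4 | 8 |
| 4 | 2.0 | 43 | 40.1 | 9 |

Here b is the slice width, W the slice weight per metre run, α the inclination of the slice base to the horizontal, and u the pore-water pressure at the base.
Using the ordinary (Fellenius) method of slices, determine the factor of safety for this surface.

Ordinary method of slices: FS = Σ[c'·Δl_i + (W_i cosα_i − u_i·Δl_i)·tanφ'] / Σ W_i sinα_i, with Δl_i = b_i / cosα_i.
Slice 1: Δl = 1.7/cos(-12.7°) = 1.743 m; N'_1 = 26·cos(-12.7°) − 7·1.743 = 13.2; c'Δl = 5.58; W sinα = -5.7
Slice 2: Δl = 1.5/cos1.4° = 1.500 m; N'_2 = 56·cos1.4° − 11·1.500 = 39.5; c'Δl = 4.80; W sinα = 1.4
Slice 3: Δl = 2.3/cos18.4° = 2.424 m; N'_3 = 106·cos18.4° − 8·2.424 = 81.2; c'Δl = 7.76; W sinα = 33.5
Slice 4: Δl = 2.0/cos40.1° = 2.615 m; N'_4 = 43·cos40.1° − 9·2.615 = 9.4; c'Δl = 8.37; W sinα = 27.7
Σc'Δl = 26.5 kN/m; ΣN' = 143.2 kN/m; ΣW sinα = 56.8 kN/m
Resisting = 26.5 + 143.2·tan34.0° = 26.5 + 96.6 = 123.1 kN/m
FS = 123.1 / 56.8 = 2.167

FS = 2.17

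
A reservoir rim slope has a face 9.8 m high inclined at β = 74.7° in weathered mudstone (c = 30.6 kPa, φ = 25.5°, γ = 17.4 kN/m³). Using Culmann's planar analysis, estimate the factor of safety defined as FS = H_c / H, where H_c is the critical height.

FS = 1.80

H_c = (4c/γ) · sinβ cosφ / [1 − cos(β − φ)]
    = (4·30.6/17.4) · sin74.7°·cos25.5° / [1 − cos49.2°]
    = 7.034 · 0.8706 / 0.3466 = 17.67 m
FS = H_c / H = 17.67 / 9.8 = 1.803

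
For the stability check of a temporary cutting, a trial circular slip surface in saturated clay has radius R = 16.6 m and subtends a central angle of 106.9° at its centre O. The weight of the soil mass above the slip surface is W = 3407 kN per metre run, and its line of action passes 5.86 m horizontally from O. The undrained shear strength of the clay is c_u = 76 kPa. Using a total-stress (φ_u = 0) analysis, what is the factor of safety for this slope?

Taking moments about the centre O, the resisting moment is provided by the undrained shear strength acting along the arc:
Arc length L_a = R·θ = 16.6·(106.9°·π/180) = 16.6·1.8658 = 30.97 m
M_R = c_u·L_a·R = 76·30.97·16.6 = 39073.7 kN·m/m
M_D = W·d = 3407·5.86 = 19965.0 kN·m/m
FS = M_R / M_D = 39073.7 / 19965.0 = 1.957

FS = 1.96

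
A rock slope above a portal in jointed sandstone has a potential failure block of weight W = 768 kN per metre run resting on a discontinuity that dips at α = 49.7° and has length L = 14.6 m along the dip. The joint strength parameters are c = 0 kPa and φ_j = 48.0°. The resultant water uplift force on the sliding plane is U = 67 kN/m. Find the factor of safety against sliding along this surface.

FS = 0.81

Resolving the block weight along and normal to the plane and applying the Mohr–Coulomb strength on the joint:
N' = W cosα − U = 768·cos49.7° − 67 = 429.7 kN/m
Driving force T = W sinα = 768·sin49.7° = 585.7 kN/m
Resisting force R = c·L + N'·tanφ_j = 0·14.6 + 429.7·tan48.0° = 0.0 + 477.3 = 477.3 kN/m
FS = R / T = 477.3 / 585.7 = 0.815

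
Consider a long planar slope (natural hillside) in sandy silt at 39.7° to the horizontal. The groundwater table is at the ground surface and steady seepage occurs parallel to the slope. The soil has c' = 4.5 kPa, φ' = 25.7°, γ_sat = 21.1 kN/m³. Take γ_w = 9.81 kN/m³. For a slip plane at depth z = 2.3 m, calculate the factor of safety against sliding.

With seepage parallel to the slope and the water table at the surface, the effective normal stress on the slip plane uses the buoyant unit weight γ' = γ_sat − γ_w while the driving shear stress uses γ_sat:
FS = [c' + γ' z cos²β tanφ'] / [γ_sat z sinβ cosβ]
γ' = 21.1 − 9.81 = 11.29 kN/m³
Numerator = 4.5 + 11.29·2.3·cos²39.7°·tan25.7° = 4.5 + 11.29·2.3·0.5920·0.4813 = 11.898 kPa
Denominator = 21.1·2.3·sin39.7°·cos39.7° = 21.1·2.3·0.6388·0.7694 = 23.851 kPa
FS = 11.898 / 23.851 = 0.499

FS = 0.50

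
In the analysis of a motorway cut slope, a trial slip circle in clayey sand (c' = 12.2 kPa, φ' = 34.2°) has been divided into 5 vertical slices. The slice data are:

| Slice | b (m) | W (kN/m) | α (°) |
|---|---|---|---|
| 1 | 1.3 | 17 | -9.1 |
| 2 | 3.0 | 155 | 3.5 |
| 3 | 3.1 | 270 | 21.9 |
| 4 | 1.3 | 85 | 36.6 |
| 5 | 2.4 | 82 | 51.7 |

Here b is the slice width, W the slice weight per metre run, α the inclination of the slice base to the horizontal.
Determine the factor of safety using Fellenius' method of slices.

FS = 2.37

Ordinary method of slices: FS = Σ[c'·Δl_i + (W_i cosα_i)·tanφ'] / Σ W_i sinα_i, with Δl_i = b_i / cosα_i.
Slice 1: Δl = 1.3/cos(-9.1°) = 1.317 m; N'_1 = 17·cos(-9.1°) = 16.8; c'Δl = 16.06; W sinα = -2.7
Slice 2: Δl = 3.0/cos3.5° = 3.006 m; N'_2 = 155·cos3.5° = 154.7; c'Δl = 36.67; W sinα = 9.5
Slice 3: Δl = 3.1/cos21.9° = 3.341 m; N'_3 = 270·cos21.9° = 250.5; c'Δl = 40.76; W sinα = 100.7
Slice 4: Δl = 1.3/cos36.6° = 1.619 m; N'_4 = 85·cos36.6° = 68.2; c'Δl = 19.76; W sinα = 50.7
Slice 5: Δl = 2.4/cos51.7° = 3.872 m; N'_5 = 82·cos51.7° = 50.8; c'Δl = 47.24; W sinα = 64.4
Σc'Δl = 160.5 kN/m; ΣN' = 541.1 kN/m; ΣW sinα = 222.5 kN/m
Resisting = 160.5 + 541.1·tan34.2° = 160.5 + 367.7 = 528.2 kN/m
FS = 528.2 / 222.5 = 2.374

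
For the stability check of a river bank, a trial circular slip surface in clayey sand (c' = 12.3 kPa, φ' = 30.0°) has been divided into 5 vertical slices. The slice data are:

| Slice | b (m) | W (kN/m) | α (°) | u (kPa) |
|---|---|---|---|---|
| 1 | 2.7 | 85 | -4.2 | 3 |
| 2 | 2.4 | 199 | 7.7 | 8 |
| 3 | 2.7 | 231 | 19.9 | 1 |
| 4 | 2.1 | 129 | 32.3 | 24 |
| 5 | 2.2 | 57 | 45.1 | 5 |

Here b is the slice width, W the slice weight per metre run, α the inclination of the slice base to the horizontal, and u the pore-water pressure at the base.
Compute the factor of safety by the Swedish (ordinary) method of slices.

Ordinary method of slices: FS = Σ[c'·Δl_i + (W_i cosα_i − u_i·Δl_i)·tanφ'] / Σ W_i sinα_i, with Δl_i = b_i / cosα_i.
Slice 1: Δl = 2.7/cos(-4.2°) = 2.707 m; N'_1 = 85·cos(-4.2°) − 3·2.707 = 76.6; c'Δl = 33.30; W sinα = -6.2
Slice 2: Δl = 2.4/cos7.7° = 2.422 m; N'_2 = 199·cos7.7° − 8·2.422 = 177.8; c'Δl = 29.79; W sinα = 26.7
Slice 3: Δl = 2.7/cos19.9° = 2.871 m; N'_3 = 231·cos19.9° − 1·2.871 = 214.3; c'Δl = 35.32; W sinα = 78.6
Slice 4: Δl = 2.1/cos32.3° = 2.484 m; N'_4 = 129·cos32.3° − 24·2.484 = 49.4; c'Δl = 30.56; W sinα = 68.9
Slice 5: Δl = 2.2/cos45.1° = 3.117 m; N'_5 = 57·cos45.1° − 5·3.117 = 24.7; c'Δl = 38.34; W sinα = 40.4
Σc'Δl = 167.3 kN/m; ΣN' = 542.9 kN/m; ΣW sinα = 208.4 kN/m
Resisting = 167.3 + 542.9·tan30.0° = 167.3 + 313.4 = 480.7 kN/m
FS = 480.7 / 208.4 = 2.307

FS = 2.31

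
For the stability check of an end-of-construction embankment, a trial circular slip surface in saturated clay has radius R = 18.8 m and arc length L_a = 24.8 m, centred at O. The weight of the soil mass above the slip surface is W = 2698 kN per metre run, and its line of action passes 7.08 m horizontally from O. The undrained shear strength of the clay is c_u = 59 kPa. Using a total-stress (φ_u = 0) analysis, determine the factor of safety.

FS = 1.44

Taking moments about the centre O, the resisting moment is provided by the undrained shear strength acting along the arc:
M_R = c_u·L_a·R = 59·24.80·18.8 = 27508.2 kN·m/m
M_D = W·d = 2698·7.08 = 19101.8 kN·m/m
FS = M_R / M_D = 27508.2 / 19101.8 = 1.440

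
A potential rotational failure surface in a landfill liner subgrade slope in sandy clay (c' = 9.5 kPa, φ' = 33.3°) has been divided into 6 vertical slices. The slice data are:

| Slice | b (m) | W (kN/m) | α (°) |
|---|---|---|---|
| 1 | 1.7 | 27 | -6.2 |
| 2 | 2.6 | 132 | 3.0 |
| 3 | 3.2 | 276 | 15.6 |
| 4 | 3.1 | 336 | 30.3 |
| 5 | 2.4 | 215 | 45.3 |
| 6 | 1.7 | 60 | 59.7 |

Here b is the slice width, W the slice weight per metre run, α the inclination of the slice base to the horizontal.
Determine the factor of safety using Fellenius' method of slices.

FS = 1.68

Ordinary method of slices: FS = Σ[c'·Δl_i + (W_i cosα_i)·tanφ'] / Σ W_i sinα_i, with Δl_i = b_i / cosα_i.
Slice 1: Δl = 1.7/cos(-6.2°) = 1.710 m; N'_1 = 27·cos(-6.2°) = 26.8; c'Δl = 16.25; W sinα = -2.9
Slice 2: Δl = 2.6/cos3.0° = 2.604 m; N'_2 = 132·cos3.0° = 131.8; c'Δl = 24.73; W sinα = 6.9
Slice 3: Δl = 3.2/cos15.6° = 3.322 m; N'_3 = 276·cos15.6° = 265.8; c'Δl = 31.56; W sinα = 74.2
Slice 4: Δl = 3.1/cos30.3° = 3.590 m; N'_4 = 336·cos30.3° = 290.1; c'Δl = 34.11; W sinα = 169.5
Slice 5: Δl = 2.4/cos45.3° = 3.412 m; N'_5 = 215·cos45.3° = 151.2; c'Δl = 32.41; W sinα = 152.8
Slice 6: Δl = 1.7/cos59.7° = 3.369 m; N'_6 = 60·cos59.7° = 30.3; c'Δl = 32.01; W sinα = 51.8
Σc'Δl = 171.1 kN/m; ΣN' = 896.1 kN/m; ΣW sinα = 452.4 kN/m
Resisting = 171.1 + 896.1·tan33.3° = 171.1 + 588.6 = 759.7 kN/m
FS = 759.7 / 452.4 = 1.679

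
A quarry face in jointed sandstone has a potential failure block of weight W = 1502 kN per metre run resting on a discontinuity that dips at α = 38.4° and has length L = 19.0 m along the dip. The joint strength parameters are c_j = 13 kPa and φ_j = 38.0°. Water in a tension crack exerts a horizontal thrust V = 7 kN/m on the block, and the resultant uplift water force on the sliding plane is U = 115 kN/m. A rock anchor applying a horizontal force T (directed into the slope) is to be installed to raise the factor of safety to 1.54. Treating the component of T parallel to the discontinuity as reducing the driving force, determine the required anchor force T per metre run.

Resolving forces along and normal to the sliding plane, with the horizontal anchor force T adding T·sinα to the effective normal force and T·cosα acting up the plane against the driving force:
FS = [c_jL + (W cosα − U − V sinα + T sinα) tanφ_j] / [W sinα + V cosα − T cosα]
Without the anchor: N' = 1057.8 kN/m, driving T_d = 938.4 kN/m, resisting R = 13·19.0 + 1057.8·tan38.0° = 1073.4 kN/m, FS = 1.14.
Setting FS = 1.54 and solving for T:
1.54·(938.4 − T cos38.4°) = 1073.4 + T sin38.4°·tan38.0°
T·(sin38.4°·tan38.0° + 1.54·cos38.4°) = 1.54·938.4 − 1073.4
T·(0.6211·0.7813 + 1.54·0.7837) = 1445.2 − 1073.4 = 371.8
T·1.6922 = 371.8
T = 219.7 kN/m

T = 220 kN/m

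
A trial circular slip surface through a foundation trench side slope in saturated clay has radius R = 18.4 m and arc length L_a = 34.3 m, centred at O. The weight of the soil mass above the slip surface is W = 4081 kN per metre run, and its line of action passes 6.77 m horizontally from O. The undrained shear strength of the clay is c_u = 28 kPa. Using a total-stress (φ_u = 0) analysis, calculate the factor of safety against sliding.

Taking moments about the centre O, the resisting moment is provided by the undrained shear strength acting along the arc:
M_R = c_u·L_a·R = 28·34.30·18.4 = 17671.4 kN·m/m
M_D = W·d = 4081·6.77 = 27628.4 kN·m/m
FS = M_R / M_D = 17671.4 / 27628.4 = 0.640

FS = 0.64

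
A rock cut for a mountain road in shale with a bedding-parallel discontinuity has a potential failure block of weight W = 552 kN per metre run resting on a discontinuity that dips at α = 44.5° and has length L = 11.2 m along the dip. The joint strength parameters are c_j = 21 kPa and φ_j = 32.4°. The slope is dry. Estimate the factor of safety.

FS = 1.25

Resolving the block weight along and normal to the plane and applying the Mohr–Coulomb strength on the joint:
N' = W cosα = 552·cos44.5° = 393.7 kN/m
Driving force T = W sinα = 552·sin44.5° = 386.9 kN/m
Resisting force R = c_j·L + N'·tanφ_j = 21·11.2 + 393.7·tan32.4° = 235.2 + 249.9 = 485.1 kN/m
FS = R / T = 485.1 / 386.9 = 1.254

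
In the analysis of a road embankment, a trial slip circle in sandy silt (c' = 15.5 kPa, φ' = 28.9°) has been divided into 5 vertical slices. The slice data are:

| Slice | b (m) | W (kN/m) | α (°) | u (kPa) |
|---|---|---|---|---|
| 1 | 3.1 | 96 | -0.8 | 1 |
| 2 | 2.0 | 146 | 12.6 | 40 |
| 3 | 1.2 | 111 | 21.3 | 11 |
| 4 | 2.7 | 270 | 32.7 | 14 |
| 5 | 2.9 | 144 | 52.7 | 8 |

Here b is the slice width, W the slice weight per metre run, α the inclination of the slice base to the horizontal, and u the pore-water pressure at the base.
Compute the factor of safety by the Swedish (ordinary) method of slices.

Ordinary method of slices: FS = Σ[c'·Δl_i + (W_i cosα_i − u_i·Δl_i)·tanφ'] / Σ W_i sinα_i, with Δl_i = b_i / cosα_i.
Slice 1: Δl = 3.1/cos(-0.8°) = 3.100 m; N'_1 = 96·cos(-0.8°) − 1·3.100 = 92.9; c'Δl = 48.05; W sinα = -1.3
Slice 2: Δl = 2.0/cos12.6° = 2.049 m; N'_2 = 146·cos12.6° − 40·2.049 = 60.5; c'Δl = 31.77; W sinα = 31.8
Slice 3: Δl = 1.2/cos21.3° = 1.288 m; N'_3 = 111·cos21.3° − 11·1.288 = 89.2; c'Δl = 19.96; W sinα = 40.3
Slice 4: Δl = 2.7/cos32.7° = 3.209 m; N'_4 = 270·cos32.7° − 14·3.209 = 182.3; c'Δl = 49.73; W sinα = 145.9
Slice 5: Δl = 2.9/cos52.7° = 4.786 m; N'_5 = 144·cos52.7° − 8·4.786 = 49.0; c'Δl = 74.18; W sinα = 114.5
Σc'Δl = 223.7 kN/m; ΣN' = 473.9 kN/m; ΣW sinα = 331.2 kN/m
Resisting = 223.7 + 473.9·tan28.9° = 223.7 + 261.6 = 485.3 kN/m
FS = 485.3 / 331.2 = 1.465

FS = 1.47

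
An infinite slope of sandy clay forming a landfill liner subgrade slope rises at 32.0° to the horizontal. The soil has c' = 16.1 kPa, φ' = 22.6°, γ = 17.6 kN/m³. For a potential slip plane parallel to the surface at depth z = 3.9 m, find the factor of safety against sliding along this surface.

FS = 1.19

For an infinite slope with a slip plane parallel to the surface (no pore pressure): FS = [c' + γz cos²β tanφ'] / [γz sinβ cosβ].
γz = 17.6·3.9 = 68.64 kN/m²
Numerator = 16.1 + 68.64·cos²32.0°·tan22.6° = 16.1 + 68.64·0.7192·0.4163 = 36.649 kPa
Denominator = 68.64·sin32.0°·cos32.0° = 68.64·0.5299·0.8480 = 30.847 kPa
FS = 36.649 / 30.847 = 1.188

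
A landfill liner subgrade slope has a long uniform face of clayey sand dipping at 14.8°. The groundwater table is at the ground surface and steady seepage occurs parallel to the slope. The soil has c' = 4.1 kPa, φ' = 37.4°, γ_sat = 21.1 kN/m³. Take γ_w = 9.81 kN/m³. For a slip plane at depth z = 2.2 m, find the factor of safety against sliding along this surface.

With seepage parallel to the slope and the water table at the surface, the effective normal stress on the slip plane uses the buoyant unit weight γ' = γ_sat − γ_w while the driving shear stress uses γ_sat:
FS = [c' + γ' z cos²β tanφ'] / [γ_sat z sinβ cosβ]
γ' = 21.1 − 9.81 = 11.29 kN/m³
Numerator = 4.1 + 11.29·2.2·cos²14.8°·tan37.4° = 4.1 + 11.29·2.2·0.9347·0.7646 = 21.851 kPa
Denominator = 21.1·2.2·sin14.8°·cos14.8° = 21.1·2.2·0.2554·0.9668 = 11.464 kPa
FS = 21.851 / 11.464 = 1.906

FS = 1.91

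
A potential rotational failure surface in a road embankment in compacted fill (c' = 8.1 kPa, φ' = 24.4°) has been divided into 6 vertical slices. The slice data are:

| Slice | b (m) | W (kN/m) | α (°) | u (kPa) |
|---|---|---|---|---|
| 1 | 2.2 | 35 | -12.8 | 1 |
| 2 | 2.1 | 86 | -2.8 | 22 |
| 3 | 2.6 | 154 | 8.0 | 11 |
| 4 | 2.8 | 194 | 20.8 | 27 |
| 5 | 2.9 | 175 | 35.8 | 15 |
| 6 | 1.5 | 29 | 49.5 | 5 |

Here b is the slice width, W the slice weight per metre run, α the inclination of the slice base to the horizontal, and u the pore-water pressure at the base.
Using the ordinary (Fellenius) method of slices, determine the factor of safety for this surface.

Ordinary method of slices: FS = Σ[c'·Δl_i + (W_i cosα_i − u_i·Δl_i)·tanφ'] / Σ W_i sinα_i, with Δl_i = b_i / cosα_i.
Slice 1: Δl = 2.2/cos(-12.8°) = 2.256 m; N'_1 = 35·cos(-12.8°) − 1·2.256 = 31.9; c'Δl = 18.27; W sinα = -7.8
Slice 2: Δl = 2.1/cos(-2.8°) = 2.103 m; N'_2 = 86·cos(-2.8°) − 22·2.103 = 39.6; c'Δl = 17.03; W sinα = -4.2
Slice 3: Δl = 2.6/cos8.0° = 2.626 m; N'_3 = 154·cos8.0° − 11·2.626 = 123.6; c'Δl = 21.27; W sinα = 21.4
Slice 4: Δl = 2.8/cos20.8° = 2.995 m; N'_4 = 194·cos20.8° − 27·2.995 = 100.5; c'Δl = 24.26; W sinα = 68.9
Slice 5: Δl = 2.9/cos35.8° = 3.576 m; N'_5 = 175·cos35.8° − 15·3.576 = 88.3; c'Δl = 28.96; W sinα = 102.4
Slice 6: Δl = 1.5/cos49.5° = 2.310 m; N'_6 = 29·cos49.5° − 5·2.310 = 7.3; c'Δl = 18.71; W sinα = 22.1
Σc'Δl = 128.5 kN/m; ΣN' = 391.2 kN/m; ΣW sinα = 202.8 kN/m
Resisting = 128.5 + 391.2·tan24.4° = 128.5 + 177.5 = 306.0 kN/m
FS = 306.0 / 202.8 = 1.509

FS = 1.51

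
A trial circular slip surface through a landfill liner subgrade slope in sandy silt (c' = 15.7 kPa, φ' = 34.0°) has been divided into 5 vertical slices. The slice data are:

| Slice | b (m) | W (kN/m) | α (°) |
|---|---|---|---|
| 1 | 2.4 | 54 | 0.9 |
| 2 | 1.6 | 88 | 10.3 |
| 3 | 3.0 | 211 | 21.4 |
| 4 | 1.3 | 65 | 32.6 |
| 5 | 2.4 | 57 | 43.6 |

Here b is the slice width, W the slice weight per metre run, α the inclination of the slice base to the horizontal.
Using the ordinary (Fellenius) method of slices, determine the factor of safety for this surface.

Ordinary method of slices: FS = Σ[c'·Δl_i + (W_i cosα_i)·tanφ'] / Σ W_i sinα_i, with Δl_i = b_i / cosα_i.
Slice 1: Δl = 2.4/cos0.9° = 2.400 m; N'_1 = 54·cos0.9° = 54.0; c'Δl = 37.68; W sinα = 0.8
Slice 2: Δl = 1.6/cos10.3° = 1.626 m; N'_2 = 88·cos10.3° = 86.6; c'Δl = 25.53; W sinα = 15.7
Slice 3: Δl = 3.0/cos21.4° = 3.222 m; N'_3 = 211·cos21.4° = 196.5; c'Δl = 50.59; W sinα = 77.0
Slice 4: Δl = 1.3/cos32.6° = 1.543 m; N'_4 = 65·cos32.6° = 54.8; c'Δl = 24.23; W sinα = 35.0
Slice 5: Δl = 2.4/cos43.6° = 3.314 m; N'_5 = 57·cos43.6° = 41.3; c'Δl = 52.03; W sinα = 39.3
Σc'Δl = 190.1 kN/m; ΣN' = 433.1 kN/m; ΣW sinα = 167.9 kN/m
Resisting = 190.1 + 433.1·tan34.0° = 190.1 + 292.1 = 482.2 kN/m
FS = 482.2 / 167.9 = 2.872

FS = 2.87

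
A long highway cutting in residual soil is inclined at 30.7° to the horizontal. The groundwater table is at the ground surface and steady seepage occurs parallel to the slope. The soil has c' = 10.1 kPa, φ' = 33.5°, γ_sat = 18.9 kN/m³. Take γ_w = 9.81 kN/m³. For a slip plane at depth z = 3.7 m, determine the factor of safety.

FS = 0.87

With seepage parallel to the slope and the water table at the surface, the effective normal stress on the slip plane uses the buoyant unit weight γ' = γ_sat − γ_w while the driving shear stress uses γ_sat:
FS = [c' + γ' z cos²β tanφ'] / [γ_sat z sinβ cosβ]
γ' = 18.9 − 9.81 = 9.09 kN/m³
Numerator = 10.1 + 9.09·3.7·cos²30.7°·tan33.5° = 10.1 + 9.09·3.7·0.7393·0.6619 = 26.559 kPa
Denominator = 18.9·3.7·sin30.7°·cos30.7° = 18.9·3.7·0.5105·0.8599 = 30.699 kPa
FS = 26.559 / 30.699 = 0.865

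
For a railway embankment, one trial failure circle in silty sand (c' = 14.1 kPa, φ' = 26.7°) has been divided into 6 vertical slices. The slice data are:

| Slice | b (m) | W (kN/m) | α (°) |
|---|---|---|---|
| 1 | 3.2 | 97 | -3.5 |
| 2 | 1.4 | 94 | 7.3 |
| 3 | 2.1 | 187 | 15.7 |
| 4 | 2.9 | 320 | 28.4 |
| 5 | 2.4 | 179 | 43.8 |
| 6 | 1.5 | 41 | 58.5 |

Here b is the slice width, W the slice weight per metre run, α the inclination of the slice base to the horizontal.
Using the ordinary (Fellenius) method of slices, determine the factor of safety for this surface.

Ordinary method of slices: FS = Σ[c'·Δl_i + (W_i cosα_i)·tanφ'] / Σ W_i sinα_i, with Δl_i = b_i / cosα_i.
Slice 1: Δl = 3.2/cos(-3.5°) = 3.206 m; N'_1 = 97·cos(-3.5°) = 96.8; c'Δl = 45.20; W sinα = -5.9
Slice 2: Δl = 1.4/cos7.3° = 1.411 m; N'_2 = 94·cos7.3° = 93.2; c'Δl = 19.90; W sinα = 11.9
Slice 3: Δl = 2.1/cos15.7° = 2.181 m; N'_3 = 187·cos15.7° = 180.0; c'Δl = 30.76; W sinα = 50.6
Slice 4: Δl = 2.9/cos28.4° = 3.297 m; N'_4 = 320·cos28.4° = 281.5; c'Δl = 46.48; W sinα = 152.2
Slice 5: Δl = 2.4/cos43.8° = 3.325 m; N'_5 = 179·cos43.8° = 129.2; c'Δl = 46.89; W sinα = 123.9
Slice 6: Δl = 1.5/cos58.5° = 2.871 m; N'_6 = 41·cos58.5° = 21.4; c'Δl = 40.48; W sinα = 35.0
Σc'Δl = 229.7 kN/m; ΣN' = 802.2 kN/m; ΣW sinα = 367.7 kN/m
Resisting = 229.7 + 802.2·tan26.7° = 229.7 + 403.5 = 633.2 kN/m
FS = 633.2 / 367.7 = 1.722

FS = 1.72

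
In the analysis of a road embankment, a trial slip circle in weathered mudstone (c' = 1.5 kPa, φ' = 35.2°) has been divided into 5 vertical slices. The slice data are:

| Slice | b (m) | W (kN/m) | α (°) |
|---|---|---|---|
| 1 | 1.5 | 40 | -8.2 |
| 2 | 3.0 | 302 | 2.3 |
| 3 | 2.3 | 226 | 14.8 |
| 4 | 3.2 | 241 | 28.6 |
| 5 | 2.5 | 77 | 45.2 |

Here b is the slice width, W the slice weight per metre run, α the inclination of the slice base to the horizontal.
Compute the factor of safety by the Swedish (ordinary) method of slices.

Ordinary method of slices: FS = Σ[c'·Δl_i + (W_i cosα_i)·tanφ'] / Σ W_i sinα_i, with Δl_i = b_i / cosα_i.
Slice 1: Δl = 1.5/cos(-8.2°) = 1.515 m; N'_1 = 40·cos(-8.2°) = 39.6; c'Δl = 2.27; W sinα = -5.7
Slice 2: Δl = 3.0/cos2.3° = 3.002 m; N'_2 = 302·cos2.3° = 301.8; c'Δl = 4.50; W sinα = 12.1
Slice 3: Δl = 2.3/cos14.8° = 2.379 m; N'_3 = 226·cos14.8° = 218.5; c'Δl = 3.57; W sinα = 57.7
Slice 4: Δl = 3.2/cos28.6° = 3.645 m; N'_4 = 241·cos28.6° = 211.6; c'Δl = 5.47; W sinα = 115.4
Slice 5: Δl = 2.5/cos45.2° = 3.548 m; N'_5 = 77·cos45.2° = 54.3; c'Δl = 5.32; W sinα = 54.6
Σc'Δl = 21.1 kN/m; ΣN' = 825.7 kN/m; ΣW sinα = 234.1 kN/m
Resisting = 21.1 + 825.7·tan35.2° = 21.1 + 582.5 = 603.6 kN/m
FS = 603.6 / 234.1 = 2.578

FS = 2.58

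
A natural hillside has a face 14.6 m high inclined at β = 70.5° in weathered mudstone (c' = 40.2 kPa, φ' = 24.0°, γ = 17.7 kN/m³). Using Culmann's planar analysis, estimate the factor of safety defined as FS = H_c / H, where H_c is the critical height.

FS = 1.72

H_c = (4c'/γ) · sinβ cosφ' / [1 − cos(β − φ')]
    = (4·40.2/17.7) · sin70.5°·cos24.0° / [1 − cos46.5°]
    = 9.085 · 0.8611 / 0.3116 = 25.10 m
FS = H_c / H = 25.10 / 14.6 = 1.719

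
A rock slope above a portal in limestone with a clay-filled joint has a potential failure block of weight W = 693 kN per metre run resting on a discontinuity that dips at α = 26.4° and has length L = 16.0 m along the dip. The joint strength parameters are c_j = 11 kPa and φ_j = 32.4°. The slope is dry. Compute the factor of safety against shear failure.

Resolving the block weight along and normal to the plane and applying the Mohr–Coulomb strength on the joint:
N' = W cosα = 693·cos26.4° = 620.7 kN/m
Driving force T = W sinα = 693·sin26.4° = 308.1 kN/m
Resisting force R = c_j·L + N'·tanφ_j = 11·16.0 + 620.7·tan32.4° = 176.0 + 393.9 = 569.9 kN/m
FS = R / T = 569.9 / 308.1 = 1.850

FS = 1.85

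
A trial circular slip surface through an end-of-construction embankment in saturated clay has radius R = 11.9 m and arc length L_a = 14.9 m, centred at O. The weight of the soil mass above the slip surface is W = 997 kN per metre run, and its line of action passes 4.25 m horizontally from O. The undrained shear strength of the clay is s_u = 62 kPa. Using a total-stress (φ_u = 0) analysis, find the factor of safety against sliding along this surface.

Taking moments about the centre O, the resisting moment is provided by the undrained shear strength acting along the arc:
M_R = s_u·L_a·R = 62·14.90·11.9 = 10993.2 kN·m/m
M_D = W·d = 997·4.25 = 4237.2 kN·m/m
FS = M_R / M_D = 10993.2 / 4237.2 = 2.594

FS = 2.59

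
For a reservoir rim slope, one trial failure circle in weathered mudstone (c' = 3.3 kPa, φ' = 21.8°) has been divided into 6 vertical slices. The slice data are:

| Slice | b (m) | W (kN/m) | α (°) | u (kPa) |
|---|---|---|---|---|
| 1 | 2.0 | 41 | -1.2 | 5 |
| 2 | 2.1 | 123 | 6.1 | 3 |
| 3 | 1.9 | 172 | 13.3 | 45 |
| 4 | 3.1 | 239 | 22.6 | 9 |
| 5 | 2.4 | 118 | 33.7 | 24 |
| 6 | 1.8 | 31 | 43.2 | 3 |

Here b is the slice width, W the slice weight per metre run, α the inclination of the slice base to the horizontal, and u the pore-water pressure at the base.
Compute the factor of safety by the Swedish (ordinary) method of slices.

FS = 1.01

Ordinary method of slices: FS = Σ[c'·Δl_i + (W_i cosα_i − u_i·Δl_i)·tanφ'] / Σ W_i sinα_i, with Δl_i = b_i / cosα_i.
Slice 1: Δl = 2.0/cos(-1.2°) = 2.000 m; N'_1 = 41·cos(-1.2°) − 5·2.000 = 31.0; c'Δl = 6.60; W sinα = -0.9
Slice 2: Δl = 2.1/cos6.1° = 2.112 m; N'_2 = 123·cos6.1° − 3·2.112 = 116.0; c'Δl = 6.97; W sinα = 13.1
Slice 3: Δl = 1.9/cos13.3° = 1.952 m; N'_3 = 172·cos13.3° − 45·1.952 = 79.5; c'Δl = 6.44; W sinα = 39.6
Slice 4: Δl = 3.1/cos22.6° = 3.358 m; N'_4 = 239·cos22.6° − 9·3.358 = 190.4; c'Δl = 11.08; W sinα = 91.8
Slice 5: Δl = 2.4/cos33.7° = 2.885 m; N'_5 = 118·cos33.7° − 24·2.885 = 28.9; c'Δl = 9.52; W sinα = 65.5
Slice 6: Δl = 1.8/cos43.2° = 2.469 m; N'_6 = 31·cos43.2° − 3·2.469 = 15.2; c'Δl = 8.15; W sinα = 21.2
Σc'Δl = 48.8 kN/m; ΣN' = 461.0 kN/m; ΣW sinα = 230.3 kN/m
Resisting = 48.8 + 461.0·tan21.8° = 48.8 + 184.4 = 233.2 kN/m
FS = 233.2 / 230.3 = 1.012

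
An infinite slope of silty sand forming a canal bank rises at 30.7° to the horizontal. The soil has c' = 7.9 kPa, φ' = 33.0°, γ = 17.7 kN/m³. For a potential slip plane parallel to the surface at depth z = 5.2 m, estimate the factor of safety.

For an infinite slope with a slip plane parallel to the surface (no pore pressure): FS = [c' + γz cos²β tanφ'] / [γz sinβ cosβ].
γz = 17.7·5.2 = 92.04 kN/m²
Numerator = 7.9 + 92.04·cos²30.7°·tan33.0° = 7.9 + 92.04·0.7393·0.6494 = 52.092 kPa
Denominator = 92.04·sin30.7°·cos30.7° = 92.04·0.5105·0.8599 = 40.405 kPa
FS = 52.092 / 40.405 = 1.289

FS = 1.29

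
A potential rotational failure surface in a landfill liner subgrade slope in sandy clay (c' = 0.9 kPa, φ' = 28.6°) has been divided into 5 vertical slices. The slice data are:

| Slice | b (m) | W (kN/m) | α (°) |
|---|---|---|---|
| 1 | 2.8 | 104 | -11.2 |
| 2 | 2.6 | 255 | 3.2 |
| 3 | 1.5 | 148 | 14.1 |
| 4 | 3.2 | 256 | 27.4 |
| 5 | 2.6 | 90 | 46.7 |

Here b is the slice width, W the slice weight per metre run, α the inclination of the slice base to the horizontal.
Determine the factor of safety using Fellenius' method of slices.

Ordinary method of slices: FS = Σ[c'·Δl_i + (W_i cosα_i)·tanφ'] / Σ W_i sinα_i, with Δl_i = b_i / cosα_i.
Slice 1: Δl = 2.8/cos(-11.2°) = 2.854 m; N'_1 = 104·cos(-11.2°) = 102.0; c'Δl = 2.57; W sinα = -20.2
Slice 2: Δl = 2.6/cos3.2° = 2.604 m; N'_2 = 255·cos3.2° = 254.6; c'Δl = 2.34; W sinα = 14.2
Slice 3: Δl = 1.5/cos14.1° = 1.547 m; N'_3 = 148·cos14.1° = 143.5; c'Δl = 1.39; W sinα = 36.1
Slice 4: Δl = 3.2/cos27.4° = 3.604 m; N'_4 = 256·cos27.4° = 227.3; c'Δl = 3.24; W sinα = 117.8
Slice 5: Δl = 2.6/cos46.7° = 3.791 m; N'_5 = 90·cos46.7° = 61.7; c'Δl = 3.41; W sinα = 65.5
Σc'Δl = 13.0 kN/m; ΣN' = 789.2 kN/m; ΣW sinα = 213.4 kN/m
Resisting = 13.0 + 789.2·tan28.6° = 13.0 + 430.3 = 443.2 kN/m
FS = 443.2 / 213.4 = 2.077

FS = 2.08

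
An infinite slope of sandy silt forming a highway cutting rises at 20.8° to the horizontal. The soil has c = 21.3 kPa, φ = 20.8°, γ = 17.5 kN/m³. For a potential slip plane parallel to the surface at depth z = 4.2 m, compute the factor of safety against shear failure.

FS = 1.87

For an infinite slope with a slip plane parallel to the surface (no pore pressure): FS = [c + γz cos²β tanφ] / [γz sinβ cosβ].
γz = 17.5·4.2 = 73.50 kN/m²
Numerator = 21.3 + 73.50·cos²20.8°·tan20.8° = 21.3 + 73.50·0.8739·0.3799 = 45.699 kPa
Denominator = 73.50·sin20.8°·cos20.8° = 73.50·0.3551·0.9348 = 24.399 kPa
FS = 45.699 / 24.399 = 1.873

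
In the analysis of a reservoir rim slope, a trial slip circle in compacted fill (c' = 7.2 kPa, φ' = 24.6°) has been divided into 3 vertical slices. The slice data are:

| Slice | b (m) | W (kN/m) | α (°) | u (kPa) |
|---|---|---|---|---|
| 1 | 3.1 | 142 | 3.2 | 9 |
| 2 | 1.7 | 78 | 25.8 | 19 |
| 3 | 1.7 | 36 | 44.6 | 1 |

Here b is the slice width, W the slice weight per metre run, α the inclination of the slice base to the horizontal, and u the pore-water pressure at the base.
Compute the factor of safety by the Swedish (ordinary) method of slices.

FS = 1.96

Ordinary method of slices: FS = Σ[c'·Δl_i + (W_i cosα_i − u_i·Δl_i)·tanφ'] / Σ W_i sinα_i, with Δl_i = b_i / cosα_i.
Slice 1: Δl = 3.1/cos3.2° = 3.105 m; N'_1 = 142·cos3.2° − 9·3.105 = 113.8; c'Δl = 22.35; W sinα = 7.9
Slice 2: Δl = 1.7/cos25.8° = 1.888 m; N'_2 = 78·cos25.8° − 19·1.888 = 34.3; c'Δl = 13.60; W sinα = 33.9
Slice 3: Δl = 1.7/cos44.6° = 2.388 m; N'_3 = 36·cos44.6° − 1·2.388 = 23.2; c'Δl = 17.19; W sinα = 25.3
Σc'Δl = 53.1 kN/m; ΣN' = 171.4 kN/m; ΣW sinα = 67.2 kN/m
Resisting = 53.1 + 171.4·tan24.6° = 53.1 + 78.5 = 131.6 kN/m
FS = 131.6 / 67.2 = 1.960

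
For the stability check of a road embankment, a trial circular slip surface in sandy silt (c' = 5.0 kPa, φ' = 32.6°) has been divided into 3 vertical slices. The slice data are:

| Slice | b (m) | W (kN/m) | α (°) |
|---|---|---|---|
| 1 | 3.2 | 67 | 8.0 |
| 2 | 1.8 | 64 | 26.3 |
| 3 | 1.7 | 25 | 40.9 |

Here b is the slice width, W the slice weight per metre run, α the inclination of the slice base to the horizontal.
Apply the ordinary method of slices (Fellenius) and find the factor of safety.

Ordinary method of slices: FS = Σ[c'·Δl_i + (W_i cosα_i)·tanφ'] / Σ W_i sinα_i, with Δl_i = b_i / cosα_i.
Slice 1: Δl = 3.2/cos8.0° = 3.231 m; N'_1 = 67·cos8.0° = 66.3; c'Δl = 16.16; W sinα = 9.3
Slice 2: Δl = 1.8/cos26.3° = 2.008 m; N'_2 = 64·cos26.3° = 57.4; c'Δl = 10.04; W sinα = 28.4
Slice 3: Δl = 1.7/cos40.9° = 2.249 m; N'_3 = 25·cos40.9° = 18.9; c'Δl = 11.25; W sinα = 16.4
Σc'Δl = 37.4 kN/m; ΣN' = 142.6 kN/m; ΣW sinα = 54.0 kN/m
Resisting = 37.4 + 142.6·tan32.6° = 37.4 + 91.2 = 128.7 kN/m
FS = 128.7 / 54.0 = 2.380

FS = 2.38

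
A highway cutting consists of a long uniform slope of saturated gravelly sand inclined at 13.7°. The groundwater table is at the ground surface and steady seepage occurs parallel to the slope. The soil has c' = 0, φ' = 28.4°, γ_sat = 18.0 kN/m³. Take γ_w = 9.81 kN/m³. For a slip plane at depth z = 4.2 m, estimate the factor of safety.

With seepage parallel to the slope and the water table at the surface, the effective normal stress on the slip plane uses the buoyant unit weight γ' = γ_sat − γ_w while the driving shear stress uses γ_sat:
FS = [c' + γ' z cos²β tanφ'] / [γ_sat z sinβ cosβ]
(For c' = 0 this reduces to FS = (γ'/γ_sat)·tanφ'/tanβ.)
γ' = 18.0 − 9.81 = 8.19 kN/m³
Numerator = 0.0 + 8.19·4.2·cos²13.7°·tan28.4° = 0.0 + 8.19·4.2·0.9439·0.5407 = 17.556 kPa
Denominator = 18.0·4.2·sin13.7°·cos13.7° = 18.0·4.2·0.2368·0.9715 = 17.396 kPa
FS = 17.556 / 17.396 = 1.009

FS = 1.01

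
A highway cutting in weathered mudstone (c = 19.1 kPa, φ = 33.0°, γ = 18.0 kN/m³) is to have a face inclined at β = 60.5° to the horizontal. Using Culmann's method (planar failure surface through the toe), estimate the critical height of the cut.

H_c = 27.42 m

Culmann's analysis gives the critical failure plane at α_cr = (β + φ)/2 = (60.5 + 33.0)/2 = 46.8°, and the critical height
H_c = (4c/γ) · sinβ cosφ / [1 − cos(β − φ)]
    = (4·19.1/18.0) · sin60.5°·cos33.0° / [1 − cos(27.5°)]
    = 4.244 · 0.8704·0.8387 / [1 − 0.8870]
    = 4.244 · 0.7299 / 0.1130
    = 27.42 m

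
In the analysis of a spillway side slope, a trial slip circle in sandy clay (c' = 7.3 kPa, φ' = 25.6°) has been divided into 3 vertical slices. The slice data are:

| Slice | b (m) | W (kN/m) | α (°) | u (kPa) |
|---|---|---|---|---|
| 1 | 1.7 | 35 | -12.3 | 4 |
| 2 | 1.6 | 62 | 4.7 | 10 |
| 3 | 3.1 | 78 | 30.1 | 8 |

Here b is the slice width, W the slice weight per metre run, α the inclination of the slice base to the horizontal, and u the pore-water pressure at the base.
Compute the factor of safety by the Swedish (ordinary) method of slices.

FS = 2.83

Ordinary method of slices: FS = Σ[c'·Δl_i + (W_i cosα_i − u_i·Δl_i)·tanφ'] / Σ W_i sinα_i, with Δl_i = b_i / cosα_i.
Slice 1: Δl = 1.7/cos(-12.3°) = 1.740 m; N'_1 = 35·cos(-12.3°) − 4·1.740 = 27.2; c'Δl = 12.70; W sinα = -7.5
Slice 2: Δl = 1.6/cos4.7° = 1.605 m; N'_2 = 62·cos4.7° − 10·1.605 = 45.7; c'Δl = 11.72; W sinα = 5.1
Slice 3: Δl = 3.1/cos30.1° = 3.583 m; N'_3 = 78·cos30.1° − 8·3.583 = 38.8; c'Δl = 26.16; W sinα = 39.1
Σc'Δl = 50.6 kN/m; ΣN' = 111.8 kN/m; ΣW sinα = 36.7 kN/m
Resisting = 50.6 + 111.8·tan25.6° = 50.6 + 53.6 = 104.1 kN/m
FS = 104.1 / 36.7 = 2.834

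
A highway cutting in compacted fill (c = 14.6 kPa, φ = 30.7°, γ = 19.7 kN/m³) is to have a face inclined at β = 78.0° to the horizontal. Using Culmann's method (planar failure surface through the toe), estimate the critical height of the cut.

H_c = 7.75 m

Culmann's analysis gives the critical failure plane at α_cr = (β + φ)/2 = (78.0 + 30.7)/2 = 54.4°, and the critical height
H_c = (4c/γ) · sinβ cosφ / [1 − cos(β − φ)]
    = (4·14.6/19.7) · sin78.0°·cos30.7° / [1 − cos(47.3°)]
    = 2.964 · 0.9781·0.8599 / [1 − 0.6782]
    = 2.964 · 0.8411 / 0.3218
    = 7.75 m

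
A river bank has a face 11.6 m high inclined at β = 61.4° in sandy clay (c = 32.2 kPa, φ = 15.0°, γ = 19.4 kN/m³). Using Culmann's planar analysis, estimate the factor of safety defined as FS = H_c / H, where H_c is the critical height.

FS = 1.56

H_c = (4c/γ) · sinβ cosφ / [1 − cos(β − φ)]
    = (4·32.2/19.4) · sin61.4°·cos15.0° / [1 − cos46.4°]
    = 6.639 · 0.8481 / 0.3104 = 18.14 m
FS = H_c / H = 18.14 / 11.6 = 1.564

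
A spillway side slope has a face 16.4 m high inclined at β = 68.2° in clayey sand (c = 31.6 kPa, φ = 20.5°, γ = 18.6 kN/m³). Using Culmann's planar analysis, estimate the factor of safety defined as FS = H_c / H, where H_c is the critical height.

FS = 1.10

H_c = (4c/γ) · sinβ cosφ / [1 − cos(β − φ)]
    = (4·31.6/18.6) · sin68.2°·cos20.5° / [1 − cos47.7°]
    = 6.796 · 0.8697 / 0.3270 = 18.07 m
FS = H_c / H = 18.07 / 16.4 = 1.102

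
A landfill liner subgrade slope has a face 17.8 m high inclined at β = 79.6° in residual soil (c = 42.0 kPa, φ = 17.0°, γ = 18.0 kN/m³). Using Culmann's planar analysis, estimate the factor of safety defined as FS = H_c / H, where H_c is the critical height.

FS = 0.91

H_c = (4c/γ) · sinβ cosφ / [1 − cos(β − φ)]
    = (4·42.0/18.0) · sin79.6°·cos17.0° / [1 − cos62.6°]
    = 9.333 · 0.9406 / 0.5398 = 16.26 m
FS = H_c / H = 16.26 / 17.8 = 0.914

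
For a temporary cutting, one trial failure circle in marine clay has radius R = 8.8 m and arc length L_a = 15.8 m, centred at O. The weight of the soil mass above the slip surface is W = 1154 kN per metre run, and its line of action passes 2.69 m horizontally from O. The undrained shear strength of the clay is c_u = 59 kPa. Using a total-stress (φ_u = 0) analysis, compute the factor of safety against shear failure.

FS = 2.64

Taking moments about the centre O, the resisting moment is provided by the undrained shear strength acting along the arc:
M_R = c_u·L_a·R = 59·15.80·8.8 = 8203.4 kN·m/m
M_D = W·d = 1154·2.69 = 3104.3 kN·m/m
FS = M_R / M_D = 8203.4 / 3104.3 = 2.643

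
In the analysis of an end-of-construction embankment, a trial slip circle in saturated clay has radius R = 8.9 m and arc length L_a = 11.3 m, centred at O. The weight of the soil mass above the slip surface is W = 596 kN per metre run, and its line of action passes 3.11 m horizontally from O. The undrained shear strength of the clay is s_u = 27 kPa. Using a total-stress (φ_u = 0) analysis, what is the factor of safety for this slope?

Taking moments about the centre O, the resisting moment is provided by the undrained shear strength acting along the arc:
M_R = s_u·L_a·R = 27·11.30·8.9 = 2715.4 kN·m/m
M_D = W·d = 596·3.11 = 1853.6 kN·m/m
FS = M_R / M_D = 2715.4 / 1853.6 = 1.465

FS = 1.46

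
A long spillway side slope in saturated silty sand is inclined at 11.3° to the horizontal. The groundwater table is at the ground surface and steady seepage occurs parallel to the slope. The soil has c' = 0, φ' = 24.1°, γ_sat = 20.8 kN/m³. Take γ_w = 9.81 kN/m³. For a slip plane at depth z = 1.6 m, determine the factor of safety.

With seepage parallel to the slope and the water table at the surface, the effective normal stress on the slip plane uses the buoyant unit weight γ' = γ_sat − γ_w while the driving shear stress uses γ_sat:
FS = [c' + γ' z cos²β tanφ'] / [γ_sat z sinβ cosβ]
(For c' = 0 this reduces to FS = (γ'/γ_sat)·tanφ'/tanβ.)
γ' = 20.8 − 9.81 = 10.99 kN/m³
Numerator = 0.0 + 10.99·1.6·cos²11.3°·tan24.1° = 0.0 + 10.99·1.6·0.9616·0.4473 = 7.564 kPa
Denominator = 20.8·1.6·sin11.3°·cos11.3° = 20.8·1.6·0.1959·0.9806 = 6.395 kPa
FS = 7.564 / 6.395 = 1.183

FS = 1.18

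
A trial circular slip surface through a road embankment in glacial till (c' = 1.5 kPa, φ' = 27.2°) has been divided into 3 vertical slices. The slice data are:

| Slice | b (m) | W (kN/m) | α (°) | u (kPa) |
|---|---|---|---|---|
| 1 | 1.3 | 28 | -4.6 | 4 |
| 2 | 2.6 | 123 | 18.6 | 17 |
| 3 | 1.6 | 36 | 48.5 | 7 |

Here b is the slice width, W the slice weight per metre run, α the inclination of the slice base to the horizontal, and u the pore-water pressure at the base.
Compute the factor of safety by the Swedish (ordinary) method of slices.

Ordinary method of slices: FS = Σ[c'·Δl_i + (W_i cosα_i − u_i·Δl_i)·tanφ'] / Σ W_i sinα_i, with Δl_i = b_i / cosα_i.
Slice 1: Δl = 1.3/cos(-4.6°) = 1.304 m; N'_1 = 28·cos(-4.6°) − 4·1.304 = 22.7; c'Δl = 1.96; W sinα = -2.2
Slice 2: Δl = 2.6/cos18.6° = 2.743 m; N'_2 = 123·cos18.6° − 17·2.743 = 69.9; c'Δl = 4.11; W sinα = 39.2
Slice 3: Δl = 1.6/cos48.5° = 2.415 m; N'_3 = 36·cos48.5° − 7·2.415 = 7.0; c'Δl = 3.62; W sinα = 27.0
Σc'Δl = 9.7 kN/m; ΣN' = 99.6 kN/m; ΣW sinα = 63.9 kN/m
Resisting = 9.7 + 99.6·tan27.2° = 9.7 + 51.2 = 60.9 kN/m
FS = 60.9 / 63.9 = 0.952

FS = 0.95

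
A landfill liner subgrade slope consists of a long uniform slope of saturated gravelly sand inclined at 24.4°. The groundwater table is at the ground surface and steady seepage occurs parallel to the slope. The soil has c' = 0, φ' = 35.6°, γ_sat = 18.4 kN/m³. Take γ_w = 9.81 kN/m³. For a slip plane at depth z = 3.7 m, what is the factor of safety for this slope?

FS = 0.74

With seepage parallel to the slope and the water table at the surface, the effective normal stress on the slip plane uses the buoyant unit weight γ' = γ_sat − γ_w while the driving shear stress uses γ_sat:
FS = [c' + γ' z cos²β tanφ'] / [γ_sat z sinβ cosβ]
(For c' = 0 this reduces to FS = (γ'/γ_sat)·tanφ'/tanβ.)
γ' = 18.4 − 9.81 = 8.59 kN/m³
Numerator = 0.0 + 8.59·3.7·cos²24.4°·tan35.6° = 0.0 + 8.59·3.7·0.8293·0.7159 = 18.871 kPa
Denominator = 18.4·3.7·sin24.4°·cos24.4° = 18.4·3.7·0.4131·0.9107 = 25.612 kPa
FS = 18.871 / 25.612 = 0.737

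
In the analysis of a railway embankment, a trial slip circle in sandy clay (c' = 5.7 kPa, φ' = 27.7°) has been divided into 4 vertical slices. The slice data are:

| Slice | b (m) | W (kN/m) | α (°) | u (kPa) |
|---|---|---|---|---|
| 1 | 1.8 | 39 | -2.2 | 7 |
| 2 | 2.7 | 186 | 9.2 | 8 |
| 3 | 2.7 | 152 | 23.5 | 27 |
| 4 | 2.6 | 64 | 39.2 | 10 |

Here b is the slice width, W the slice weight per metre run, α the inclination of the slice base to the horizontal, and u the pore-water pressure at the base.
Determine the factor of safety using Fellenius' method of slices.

Ordinary method of slices: FS = Σ[c'·Δl_i + (W_i cosα_i − u_i·Δl_i)·tanφ'] / Σ W_i sinα_i, with Δl_i = b_i / cosα_i.
Slice 1: Δl = 1.8/cos(-2.2°) = 1.801 m; N'_1 = 39·cos(-2.2°) − 7·1.801 = 26.4; c'Δl = 10.27; W sinα = -1.5
Slice 2: Δl = 2.7/cos9.2° = 2.735 m; N'_2 = 186·cos9.2° − 8·2.735 = 161.7; c'Δl = 15.59; W sinα = 29.7
Slice 3: Δl = 2.7/cos23.5° = 2.944 m; N'_3 = 152·cos23.5° − 27·2.944 = 59.9; c'Δl = 16.78; W sinα = 60.6
Slice 4: Δl = 2.6/cos39.2° = 3.355 m; N'_4 = 64·cos39.2° − 10·3.355 = 16.0; c'Δl = 19.12; W sinα = 40.4
Σc'Δl = 61.8 kN/m; ΣN' = 264.0 kN/m; ΣW sinα = 129.3 kN/m
Resisting = 61.8 + 264.0·tan27.7° = 61.8 + 138.6 = 200.4 kN/m
FS = 200.4 / 129.3 = 1.550

FS = 1.55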